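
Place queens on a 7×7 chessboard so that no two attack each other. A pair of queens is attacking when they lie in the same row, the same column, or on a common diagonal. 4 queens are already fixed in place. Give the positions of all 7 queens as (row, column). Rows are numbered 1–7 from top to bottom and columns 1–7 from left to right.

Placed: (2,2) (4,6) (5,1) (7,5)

(1,7) (2,2) (3,4) (4,6) (5,1) (6,3) (7,5)

Row 1: attacked by (2,2)→{1,2,3}; (4,6)→{3,6}; (5,1)→{1,5}; (7,5)→{5}. Safe: 4, 7. Place at column 7.
Row 3: attacked by (1,7)→{5,7}; (2,2)→{1,2,3}; (4,6)→{5,6,7}; (5,1)→{1,3}; (7,5)→{1,5}. Safe: 4. Place at column 4.
Row 6: attacked by (1,7)→{2,7}; (2,2)→{2,6}; (3,4)→{1,4,7}; (4,6)→{4,6}; (5,1)→{1,2}; (7,5)→{4,5,6}. Safe: 3. Place at column 3.
Columns [7, 2, 4, 6, 1, 3, 5], r−c [-6, 0, -1, -2, 4, 3, 2], r+c [8, 4, 7, 10, 6, 9, 12] are all distinct, so no two queens attack.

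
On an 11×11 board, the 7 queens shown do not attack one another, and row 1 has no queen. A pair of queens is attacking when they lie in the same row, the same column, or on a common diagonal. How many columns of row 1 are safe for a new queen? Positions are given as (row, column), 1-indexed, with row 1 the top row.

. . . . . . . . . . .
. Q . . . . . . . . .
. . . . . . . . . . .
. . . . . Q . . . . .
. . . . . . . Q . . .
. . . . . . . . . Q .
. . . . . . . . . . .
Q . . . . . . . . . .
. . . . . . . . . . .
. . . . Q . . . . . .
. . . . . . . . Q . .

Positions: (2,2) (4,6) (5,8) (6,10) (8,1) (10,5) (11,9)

2

(2,2) attacks row 1 at column 2 and diagonals 1, 3.
(4,6) attacks row 1 at column 6 and diagonals 3, 9.
(5,8) attacks row 1 at column 8 and diagonals 4.
(6,10) attacks row 1 at column 10 and diagonals 5.
(8,1) attacks row 1 at column 1 and diagonals 8.
(10,5) attacks row 1 at column 5.
(11,9) attacks row 1 at column 9.
Attacked columns: {1, 2, 3, 4, 5, 6, 8, 9, 10}. Safe: {7, 11}.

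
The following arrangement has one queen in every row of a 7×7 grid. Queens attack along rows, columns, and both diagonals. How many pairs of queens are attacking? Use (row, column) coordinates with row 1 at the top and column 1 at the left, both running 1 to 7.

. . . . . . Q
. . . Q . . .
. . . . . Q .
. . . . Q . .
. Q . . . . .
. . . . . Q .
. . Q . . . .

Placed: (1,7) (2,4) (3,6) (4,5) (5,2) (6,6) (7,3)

2

Same column: (3,6)–(6,6) (column 6).
Same diagonal: (3,6)–(4,5) (|3−4| = |6−5| = 1).
Total attacking pairs: 2.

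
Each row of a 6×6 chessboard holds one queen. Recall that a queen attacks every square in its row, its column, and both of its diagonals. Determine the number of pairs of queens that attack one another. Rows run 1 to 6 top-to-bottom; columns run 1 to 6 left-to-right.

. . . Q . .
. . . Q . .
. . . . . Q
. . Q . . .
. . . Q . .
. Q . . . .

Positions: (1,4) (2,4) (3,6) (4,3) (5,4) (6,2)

6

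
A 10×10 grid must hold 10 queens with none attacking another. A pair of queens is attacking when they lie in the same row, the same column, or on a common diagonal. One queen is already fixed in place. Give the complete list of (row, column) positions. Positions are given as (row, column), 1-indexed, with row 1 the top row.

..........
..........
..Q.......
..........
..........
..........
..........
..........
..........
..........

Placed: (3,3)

(1,2) (2,8) (3,3) (4,9) (5,7) (6,5) (7,10) (8,1) (9,6) (10,4)

Row 1: attacked by (3,3)→{1,3,5}. Safe: 2, 4, 6, 7, 8, 9, 10. Place at column 2.
Row 2: attacked by (1,2)→{1,2,3}; (3,3)→{2,3,4}. Safe: 5, 6, 7, 8, 9, 10. Place at column 8.
Row 4: attacked by (1,2)→{2,5}; (2,8)→{6,8,10}; (3,3)→{2,3,4}. Safe: 1, 7, 9. Place at column 9.
Row 5: attacked by (1,2)→{2,6}; (2,8)→{5,8}; (3,3)→{1,3,5}; (4,9)→{8,9,10}. Safe: 4, 7. Place at column 7.
Row 6: attacked by (1,2)→{2,7}; (2,8)→{4,8}; (3,3)→{3,6}; (4,9)→{7,9}; (5,7)→{6,7,8}. Safe: 1, 5, 10. Place at column 5.
Row 7: attacked by (1,2)→{2,8}; (2,8)→{3,8}; (3,3)→{3,7}; (4,9)→{6,9}; (5,7)→{5,7,9}; (6,5)→{4,5,6}. Safe: 1, 10. Place at column 10.
Row 8: attacked by (1,2)→{2,9}; (2,8)→{2,8}; (3,3)→{3,8}; (4,9)→{5,9}; (5,7)→{4,7,10}; (6,5)→{3,5,7}; (7,10)→{9,10}. Safe: 1, 6. Place at column 1.
Row 9: attacked by (1,2)→{2,10}; (2,8)→{1,8}; (3,3)→{3,9}; (4,9)→{4,9}; (5,7)→{3,7}; (6,5)→{2,5,8}; (7,10)→{8,10}; (8,1)→{1,2}. Safe: 6. Place at column 6.
Row 10: attacked by (1,2)→{2}; (2,8)→{8}; (3,3)→{3,10}; (4,9)→{3,9}; (5,7)→{2,7}; (6,5)→{1,5,9}; (7,10)→{7,10}; (8,1)→{1,3}; (9,6)→{5,6,7}. Safe: 4. Place at column 4.
Columns [2, 8, 3, 9, 7, 5, 10, 1, 6, 4], r−c [-1, -6, 0, -5, -2, 1, -3, 7, 3, 6], r+c [3, 10, 6, 13, 12, 11, 17, 9, 15, 14] are all distinct, so no two queens attack.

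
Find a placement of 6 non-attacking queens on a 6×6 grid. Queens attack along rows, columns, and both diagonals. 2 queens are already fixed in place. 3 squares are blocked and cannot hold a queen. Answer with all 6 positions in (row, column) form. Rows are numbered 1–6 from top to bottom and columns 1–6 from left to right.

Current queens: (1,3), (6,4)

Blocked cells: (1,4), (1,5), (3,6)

Row 2: attacked by (1,3)→{2,3,4}; (6,4)→{4}. Safe: 1, 5, 6. Place at column 6.
Row 3: attacked by (1,3)→{1,3,5}; (2,6)→{5,6}; (6,4)→{1,4}. Blocked: 6. Safe: 2. Place at column 2.
Row 4: attacked by (1,3)→{3,6}; (2,6)→{4,6}; (3,2)→{1,2,3}; (6,4)→{2,4,6}. Safe: 5. Place at column 5.
Row 5: attacked by (1,3)→{3}; (2,6)→{3,6}; (3,2)→{2,4}; (4,5)→{4,5,6}; (6,4)→{3,4,5}. Safe: 1. Place at column 1.
Columns [3, 6, 2, 5, 1, 4], r−c [-2, -4, 1, -1, 4, 2], r+c [4, 8, 5, 9, 6, 10] are all distinct, so no two queens attack.

(1,3) (2,6) (3,2) (4,5) (5,1) (6,4)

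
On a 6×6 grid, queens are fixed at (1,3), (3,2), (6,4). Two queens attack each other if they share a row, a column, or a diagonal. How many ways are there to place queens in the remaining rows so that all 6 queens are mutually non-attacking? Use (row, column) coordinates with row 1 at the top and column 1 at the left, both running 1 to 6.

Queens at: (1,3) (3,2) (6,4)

1

Branch on row 2: col 5 → 0; col 6 → 1.
Sum: 0 + 1 = 1.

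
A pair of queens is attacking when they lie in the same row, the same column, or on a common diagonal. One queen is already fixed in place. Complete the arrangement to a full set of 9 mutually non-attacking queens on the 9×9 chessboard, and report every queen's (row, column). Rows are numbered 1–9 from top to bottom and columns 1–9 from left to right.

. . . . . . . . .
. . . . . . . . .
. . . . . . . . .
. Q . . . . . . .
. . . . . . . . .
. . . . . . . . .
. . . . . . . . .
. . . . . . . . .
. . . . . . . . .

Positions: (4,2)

Row 1: attacked by (4,2)→{2,5}. Safe: 1, 3, 4, 6, 7, 8, 9. Place at column 1.
Row 2: attacked by (1,1)→{1,2}; (4,2)→{2,4}. Safe: 3, 5, 6, 7, 8, 9. Place at column 8.
Row 3: attacked by (1,1)→{1,3}; (2,8)→{7,8,9}; (4,2)→{1,2,3}. Safe: 4, 5, 6. Place at column 4.
Row 5: attacked by (1,1)→{1,5}; (2,8)→{5,8}; (3,4)→{2,4,6}; (4,2)→{1,2,3}. Safe: 7, 9. Place at column 7.
Row 6: attacked by (1,1)→{1,6}; (2,8)→{4,8}; (3,4)→{1,4,7}; (4,2)→{2,4}; (5,7)→{6,7,8}. Safe: 3, 5, 9. Place at column 9.
Row 7: attacked by (1,1)→{1,7}; (2,8)→{3,8}; (3,4)→{4,8}; (4,2)→{2,5}; (5,7)→{5,7,9}; (6,9)→{8,9}. Safe: 6. Place at column 6.
Row 8: attacked by (1,1)→{1,8}; (2,8)→{2,8}; (3,4)→{4,9}; (4,2)→{2,6}; (5,7)→{4,7}; (6,9)→{7,9}; (7,6)→{5,6,7}. Safe: 3. Place at column 3.
Row 9: attacked by (1,1)→{1,9}; (2,8)→{1,8}; (3,4)→{4}; (4,2)→{2,7}; (5,7)→{3,7}; (6,9)→{6,9}; (7,6)→{4,6,8}; (8,3)→{2,3,4}. Safe: 5. Place at column 5.
Columns [1, 8, 4, 2, 7, 9, 6, 3, 5], r−c [0, -6, -1, 2, -2, -3, 1, 5, 4], r+c [2, 10, 7, 6, 12, 15, 13, 11, 14] are all distinct, so no two queens attack.

(1,1) (2,8) (3,4) (4,2) (5,7) (6,9) (7,6) (8,3) (9,5)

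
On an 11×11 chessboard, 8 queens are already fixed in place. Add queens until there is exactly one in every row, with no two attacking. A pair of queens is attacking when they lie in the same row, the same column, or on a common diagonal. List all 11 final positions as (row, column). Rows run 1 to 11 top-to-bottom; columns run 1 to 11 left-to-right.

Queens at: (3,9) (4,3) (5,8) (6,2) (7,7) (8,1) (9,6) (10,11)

Row 1: attacked by (3,9)→{7,9,11}; (4,3)→{3,6}; (5,8)→{4,8}; (6,2)→{2,7}; (7,7)→{1,7}; (8,1)→{1,8}; (9,6)→{6}; (10,11)→{2,11}. Safe: 5, 10. Place at column 10.
Row 2: attacked by (1,10)→{9,10,11}; (3,9)→{8,9,10}; (4,3)→{1,3,5}; (5,8)→{5,8,11}; (6,2)→{2,6}; (7,7)→{2,7}; (8,1)→{1,7}; (9,6)→{6}; (10,11)→{3,11}. Safe: 4. Place at column 4.
Row 11: attacked by (1,10)→{10}; (2,4)→{4}; (3,9)→{1,9}; (4,3)→{3,10}; (5,8)→{2,8}; (6,2)→{2,7}; (7,7)→{3,7,11}; (8,1)→{1,4}; (9,6)→{4,6,8}; (10,11)→{10,11}. Safe: 5. Place at column 5.
Columns [10, 4, 9, 3, 8, 2, 7, 1, 6, 11, 5], r−c [-9, -2, -6, 1, -3, 4, 0, 7, 3, -1, 6], r+c [11, 6, 12, 7, 13, 8, 14, 9, 15, 21, 16] are all distinct, so no two queens attack.

(1,10) (2,4) (3,9) (4,3) (5,8) (6,2) (7,7) (8,1) (9,6) (10,11) (11,5)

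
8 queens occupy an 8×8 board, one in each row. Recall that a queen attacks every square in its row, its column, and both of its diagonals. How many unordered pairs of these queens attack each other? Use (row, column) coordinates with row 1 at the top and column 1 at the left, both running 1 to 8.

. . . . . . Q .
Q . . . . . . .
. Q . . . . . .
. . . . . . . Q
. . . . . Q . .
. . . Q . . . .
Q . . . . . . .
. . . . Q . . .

3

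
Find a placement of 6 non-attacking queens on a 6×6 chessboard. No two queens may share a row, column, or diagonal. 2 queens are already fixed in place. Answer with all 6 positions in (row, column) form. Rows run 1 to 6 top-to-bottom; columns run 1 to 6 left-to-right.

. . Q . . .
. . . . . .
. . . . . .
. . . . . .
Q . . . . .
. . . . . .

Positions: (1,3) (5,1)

(1,3) (2,6) (3,2) (4,5) (5,1) (6,4)

Row 2: attacked by (1,3)→{2,3,4}; (5,1)→{1,4}. Safe: 5, 6. Place at column 6.
Row 3: attacked by (1,3)→{1,3,5}; (2,6)→{5,6}; (5,1)→{1,3}. Safe: 2, 4. Place at column 2.
Row 4: attacked by (1,3)→{3,6}; (2,6)→{4,6}; (3,2)→{1,2,3}; (5,1)→{1,2}. Safe: 5. Place at column 5.
Row 6: attacked by (1,3)→{3}; (2,6)→{2,6}; (3,2)→{2,5}; (4,5)→{3,5}; (5,1)→{1,2}. Safe: 4. Place at column 4.
Columns [3, 6, 2, 5, 1, 4], r−c [-2, -4, 1, -1, 4, 2], r+c [4, 8, 5, 9, 6, 10] are all distinct, so no two queens attack.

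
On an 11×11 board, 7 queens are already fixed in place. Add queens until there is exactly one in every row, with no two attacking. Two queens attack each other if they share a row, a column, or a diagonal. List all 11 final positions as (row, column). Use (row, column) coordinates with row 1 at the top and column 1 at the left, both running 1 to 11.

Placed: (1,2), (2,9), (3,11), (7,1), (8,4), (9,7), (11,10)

Row 4: attacked by (1,2)→{2,5}; (2,9)→{7,9,11}; (3,11)→{10,11}; (7,1)→{1,4}; (8,4)→{4,8}; (9,7)→{2,7}; (11,10)→{3,10}. Safe: 6. Place at column 6.
Row 5: attacked by (1,2)→{2,6}; (2,9)→{6,9}; (3,11)→{9,11}; (4,6)→{5,6,7}; (7,1)→{1,3}; (8,4)→{1,4,7}; (9,7)→{3,7,11}; (11,10)→{4,10}. Safe: 8. Place at column 8.
Row 6: attacked by (1,2)→{2,7}; (2,9)→{5,9}; (3,11)→{8,11}; (4,6)→{4,6,8}; (5,8)→{7,8,9}; (7,1)→{1,2}; (8,4)→{2,4,6}; (9,7)→{4,7,10}; (11,10)→{5,10}. Safe: 3. Place at column 3.
Row 10: attacked by (1,2)→{2,11}; (2,9)→{1,9}; (3,11)→{4,11}; (4,6)→{6}; (5,8)→{3,8}; (6,3)→{3,7}; (7,1)→{1,4}; (8,4)→{2,4,6}; (9,7)→{6,7,8}; (11,10)→{9,10,11}. Safe: 5. Place at column 5.
Columns [2, 9, 11, 6, 8, 3, 1, 4, 7, 5, 10], r−c [-1, -7, -8, -2, -3, 3, 6, 4, 2, 5, 1], r+c [3, 11, 14, 10, 13, 9, 8, 12, 16, 15, 21] are all distinct, so no two queens attack.

(1,2) (2,9) (3,11) (4,6) (5,8) (6,3) (7,1) (8,4) (9,7) (10,5) (11,10)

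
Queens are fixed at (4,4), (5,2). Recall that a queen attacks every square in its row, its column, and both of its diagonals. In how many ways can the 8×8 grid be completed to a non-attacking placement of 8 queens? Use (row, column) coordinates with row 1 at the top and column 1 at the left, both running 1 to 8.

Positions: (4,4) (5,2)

Branch on row 1: col 3 → 0; col 5 → 2; col 8 → 0.
Sum: 0 + 2 + 0 = 2.

2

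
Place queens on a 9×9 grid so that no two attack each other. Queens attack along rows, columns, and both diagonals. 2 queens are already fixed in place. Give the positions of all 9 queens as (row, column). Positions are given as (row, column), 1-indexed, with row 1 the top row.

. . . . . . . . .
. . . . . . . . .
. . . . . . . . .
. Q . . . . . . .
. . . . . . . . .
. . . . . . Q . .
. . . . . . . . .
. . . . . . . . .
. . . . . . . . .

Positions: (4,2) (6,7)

Row 1: attacked by (4,2)→{2,5}; (6,7)→{2,7}. Safe: 1, 3, 4, 6, 8, 9. Place at column 6.
Row 2: attacked by (1,6)→{5,6,7}; (4,2)→{2,4}; (6,7)→{3,7}. Safe: 1, 8, 9. Place at column 8.
Row 3: attacked by (1,6)→{4,6,8}; (2,8)→{7,8,9}; (4,2)→{1,2,3}; (6,7)→{4,7}. Safe: 5. Place at column 5.
Row 5: attacked by (1,6)→{2,6}; (2,8)→{5,8}; (3,5)→{3,5,7}; (4,2)→{1,2,3}; (6,7)→{6,7,8}. Safe: 4, 9. Place at column 9.
Row 7: attacked by (1,6)→{6}; (2,8)→{3,8}; (3,5)→{1,5,9}; (4,2)→{2,5}; (5,9)→{7,9}; (6,7)→{6,7,8}. Safe: 4. Place at column 4.
Row 8: attacked by (1,6)→{6}; (2,8)→{2,8}; (3,5)→{5}; (4,2)→{2,6}; (5,9)→{6,9}; (6,7)→{5,7,9}; (7,4)→{3,4,5}. Safe: 1. Place at column 1.
Row 9: attacked by (1,6)→{6}; (2,8)→{1,8}; (3,5)→{5}; (4,2)→{2,7}; (5,9)→{5,9}; (6,7)→{4,7}; (7,4)→{2,4,6}; (8,1)→{1,2}. Safe: 3. Place at column 3.
Columns [6, 8, 5, 2, 9, 7, 4, 1, 3], r−c [-5, -6, -2, 2, -4, -1, 3, 7, 6], r+c [7, 10, 8, 6, 14, 13, 11, 9, 12] are all distinct, so no two queens attack.

(1,6) (2,8) (3,5) (4,2) (5,9) (6,7) (7,4) (8,1) (9,3)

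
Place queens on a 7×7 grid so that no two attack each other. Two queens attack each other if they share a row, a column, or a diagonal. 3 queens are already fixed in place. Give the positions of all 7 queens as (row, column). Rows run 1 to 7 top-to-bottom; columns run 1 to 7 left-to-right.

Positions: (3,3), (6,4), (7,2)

(1,7) (2,5) (3,3) (4,1) (5,6) (6,4) (7,2)

Row 1: attacked by (3,3)→{1,3,5}; (6,4)→{4}; (7,2)→{2}. Safe: 6, 7. Place at column 7.
Row 2: attacked by (1,7)→{6,7}; (3,3)→{2,3,4}; (6,4)→{4}; (7,2)→{2,7}. Safe: 1, 5. Place at column 5.
Row 4: attacked by (1,7)→{4,7}; (2,5)→{3,5,7}; (3,3)→{2,3,4}; (6,4)→{2,4,6}; (7,2)→{2,5}. Safe: 1. Place at column 1.
Row 5: attacked by (1,7)→{3,7}; (2,5)→{2,5}; (3,3)→{1,3,5}; (4,1)→{1,2}; (6,4)→{3,4,5}; (7,2)→{2,4}. Safe: 6. Place at column 6.
Columns [7, 5, 3, 1, 6, 4, 2], r−c [-6, -3, 0, 3, -1, 2, 5], r+c [8, 7, 6, 5, 11, 10, 9] are all distinct, so no two queens attack.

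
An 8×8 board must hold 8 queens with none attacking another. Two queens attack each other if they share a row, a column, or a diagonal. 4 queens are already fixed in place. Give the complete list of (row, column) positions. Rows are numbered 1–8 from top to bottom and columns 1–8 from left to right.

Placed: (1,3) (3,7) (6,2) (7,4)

(1,3) (2,1) (3,7) (4,5) (5,8) (6,2) (7,4) (8,6)

Row 2: attacked by (1,3)→{2,3,4}; (3,7)→{6,7,8}; (6,2)→{2,6}; (7,4)→{4}. Safe: 1, 5. Place at column 1.
Row 4: attacked by (1,3)→{3,6}; (2,1)→{1,3}; (3,7)→{6,7,8}; (6,2)→{2,4}; (7,4)→{1,4,7}. Safe: 5. Place at column 5.
Row 5: attacked by (1,3)→{3,7}; (2,1)→{1,4}; (3,7)→{5,7}; (4,5)→{4,5,6}; (6,2)→{1,2,3}; (7,4)→{2,4,6}. Safe: 8. Place at column 8.
Row 8: attacked by (1,3)→{3}; (2,1)→{1,7}; (3,7)→{2,7}; (4,5)→{1,5}; (5,8)→{5,8}; (6,2)→{2,4}; (7,4)→{3,4,5}. Safe: 6. Place at column 6.
Columns [3, 1, 7, 5, 8, 2, 4, 6], r−c [-2, 1, -4, -1, -3, 4, 3, 2], r+c [4, 3, 10, 9, 13, 8, 11, 14] are all distinct, so no two queens attack.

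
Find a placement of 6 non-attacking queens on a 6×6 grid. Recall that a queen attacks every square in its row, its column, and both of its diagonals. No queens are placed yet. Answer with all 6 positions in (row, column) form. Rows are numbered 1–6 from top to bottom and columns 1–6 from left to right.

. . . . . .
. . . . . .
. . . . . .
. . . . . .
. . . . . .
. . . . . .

(1,4) (2,1) (3,5) (4,2) (5,6) (6,3)

Row 1: Safe: 1, 2, 3, 4, 5, 6. Place at column 4.
Row 2: attacked by (1,4)→{3,4,5}. Safe: 1, 2, 6. Place at column 1.
Row 3: attacked by (1,4)→{2,4,6}; (2,1)→{1,2}. Safe: 3, 5. Place at column 5.
Row 4: attacked by (1,4)→{1,4}; (2,1)→{1,3}; (3,5)→{4,5,6}. Safe: 2. Place at column 2.
Row 5: attacked by (1,4)→{4}; (2,1)→{1,4}; (3,5)→{3,5}; (4,2)→{1,2,3}. Safe: 6. Place at column 6.
Row 6: attacked by (1,4)→{4}; (2,1)→{1,5}; (3,5)→{2,5}; (4,2)→{2,4}; (5,6)→{5,6}. Safe: 3. Place at column 3.
Columns [4, 1, 5, 2, 6, 3], r−c [-3, 1, -2, 2, -1, 3], r+c [5, 3, 8, 6, 11, 9] are all distinct, so no two queens attack.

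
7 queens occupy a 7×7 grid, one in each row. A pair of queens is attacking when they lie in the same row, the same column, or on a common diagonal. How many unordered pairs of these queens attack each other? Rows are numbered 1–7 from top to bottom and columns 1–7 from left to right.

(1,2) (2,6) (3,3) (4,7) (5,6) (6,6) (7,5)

Same column: (2,6)–(5,6) (column 6); (2,6)–(6,6) (column 6); (5,6)–(6,6) (column 6).
Same diagonal: (1,2)–(5,6) (|1−5| = |2−6| = 4); (3,3)–(6,6) (|3−6| = |3−6| = 3); (4,7)–(5,6) (|4−5| = |7−6| = 1); (6,6)–(7,5) (|6−7| = |6−5| = 1).
Total attacking pairs: 7.

7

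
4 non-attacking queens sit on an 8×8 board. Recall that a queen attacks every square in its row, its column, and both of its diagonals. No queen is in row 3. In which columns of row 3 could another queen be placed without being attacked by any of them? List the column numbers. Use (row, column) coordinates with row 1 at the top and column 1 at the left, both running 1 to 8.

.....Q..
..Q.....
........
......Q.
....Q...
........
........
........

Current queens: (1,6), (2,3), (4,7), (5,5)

(1,6) attacks row 3 at column 6 and diagonals 4, 8.
(2,3) attacks row 3 at column 3 and diagonals 2, 4.
(4,7) attacks row 3 at column 7 and diagonals 6, 8.
(5,5) attacks row 3 at column 5 and diagonals 3, 7.
Attacked columns: {2, 3, 4, 5, 6, 7, 8}. Safe: {1}.

columns 1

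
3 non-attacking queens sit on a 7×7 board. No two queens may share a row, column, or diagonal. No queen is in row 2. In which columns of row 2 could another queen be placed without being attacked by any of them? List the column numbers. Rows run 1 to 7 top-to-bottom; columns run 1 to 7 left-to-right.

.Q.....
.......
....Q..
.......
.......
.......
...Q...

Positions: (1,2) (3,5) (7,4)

(1,2) attacks row 2 at column 2 and diagonals 1, 3.
(3,5) attacks row 2 at column 5 and diagonals 4, 6.
(7,4) attacks row 2 at column 4.
Attacked columns: {1, 2, 3, 4, 5, 6}. Safe: {7}.

columns 7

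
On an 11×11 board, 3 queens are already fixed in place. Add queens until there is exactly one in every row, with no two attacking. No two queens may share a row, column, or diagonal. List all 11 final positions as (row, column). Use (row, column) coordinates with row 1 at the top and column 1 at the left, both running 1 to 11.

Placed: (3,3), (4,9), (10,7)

(1,11) (2,6) (3,3) (4,9) (5,4) (6,1) (7,8) (8,10) (9,2) (10,7) (11,5)

Row 1: attacked by (3,3)→{1,3,5}; (4,9)→{6,9}; (10,7)→{7}. Safe: 2, 4, 8, 10, 11. Place at column 11.
Row 2: attacked by (1,11)→{10,11}; (3,3)→{2,3,4}; (4,9)→{7,9,11}; (10,7)→{7}. Safe: 1, 5, 6, 8. Place at column 6.
Row 5: attacked by (1,11)→{7,11}; (2,6)→{3,6,9}; (3,3)→{1,3,5}; (4,9)→{8,9,10}; (10,7)→{2,7}. Safe: 4. Place at column 4.
Row 6: attacked by (1,11)→{6,11}; (2,6)→{2,6,10}; (3,3)→{3,6}; (4,9)→{7,9,11}; (5,4)→{3,4,5}; (10,7)→{3,7,11}. Safe: 1, 8. Place at column 1.
Row 7: attacked by (1,11)→{5,11}; (2,6)→{1,6,11}; (3,3)→{3,7}; (4,9)→{6,9}; (5,4)→{2,4,6}; (6,1)→{1,2}; (10,7)→{4,7,10}. Safe: 8. Place at column 8.
Row 8: attacked by (1,11)→{4,11}; (2,6)→{6}; (3,3)→{3,8}; (4,9)→{5,9}; (5,4)→{1,4,7}; (6,1)→{1,3}; (7,8)→{7,8,9}; (10,7)→{5,7,9}. Safe: 2, 10. Place at column 10.
Row 9: attacked by (1,11)→{3,11}; (2,6)→{6}; (3,3)→{3,9}; (4,9)→{4,9}; (5,4)→{4,8}; (6,1)→{1,4}; (7,8)→{6,8,10}; (8,10)→{9,10,11}; (10,7)→{6,7,8}. Safe: 2, 5. Place at column 2.
Row 11: attacked by (1,11)→{1,11}; (2,6)→{6}; (3,3)→{3,11}; (4,9)→{2,9}; (5,4)→{4,10}; (6,1)→{1,6}; (7,8)→{4,8}; (8,10)→{7,10}; (9,2)→{2,4}; (10,7)→{6,7,8}. Safe: 5. Place at column 5.
Columns [11, 6, 3, 9, 4, 1, 8, 10, 2, 7, 5], r−c [-10, -4, 0, -5, 1, 5, -1, -2, 7, 3, 6], r+c [12, 8, 6, 13, 9, 7, 15, 18, 11, 17, 16] are all distinct, so no two queens attack.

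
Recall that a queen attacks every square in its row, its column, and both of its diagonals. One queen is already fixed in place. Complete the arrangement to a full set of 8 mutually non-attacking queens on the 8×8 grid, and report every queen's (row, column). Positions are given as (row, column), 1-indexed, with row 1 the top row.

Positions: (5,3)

Row 1: attacked by (5,3)→{3,7}. Safe: 1, 2, 4, 5, 6, 8. Place at column 2.
Row 2: attacked by (1,2)→{1,2,3}; (5,3)→{3,6}. Safe: 4, 5, 7, 8. Place at column 8.
Row 3: attacked by (1,2)→{2,4}; (2,8)→{7,8}; (5,3)→{1,3,5}. Safe: 6. Place at column 6.
Row 4: attacked by (1,2)→{2,5}; (2,8)→{6,8}; (3,6)→{5,6,7}; (5,3)→{2,3,4}. Safe: 1. Place at column 1.
Row 6: attacked by (1,2)→{2,7}; (2,8)→{4,8}; (3,6)→{3,6}; (4,1)→{1,3}; (5,3)→{2,3,4}. Safe: 5. Place at column 5.
Row 7: attacked by (1,2)→{2,8}; (2,8)→{3,8}; (3,6)→{2,6}; (4,1)→{1,4}; (5,3)→{1,3,5}; (6,5)→{4,5,6}. Safe: 7. Place at column 7.
Row 8: attacked by (1,2)→{2}; (2,8)→{2,8}; (3,6)→{1,6}; (4,1)→{1,5}; (5,3)→{3,6}; (6,5)→{3,5,7}; (7,7)→{6,7,8}. Safe: 4. Place at column 4.
Columns [2, 8, 6, 1, 3, 5, 7, 4], r−c [-1, -6, -3, 3, 2, 1, 0, 4], r+c [3, 10, 9, 5, 8, 11, 14, 12] are all distinct, so no two queens attack.

(1,2) (2,8) (3,6) (4,1) (5,3) (6,5) (7,7) (8,4)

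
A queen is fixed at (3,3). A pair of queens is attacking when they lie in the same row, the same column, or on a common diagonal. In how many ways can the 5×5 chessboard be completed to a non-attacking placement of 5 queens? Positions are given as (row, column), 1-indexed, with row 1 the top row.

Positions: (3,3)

2

Branch on row 1: col 2 → 1; col 4 → 1.
Sum: 1 + 1 = 2.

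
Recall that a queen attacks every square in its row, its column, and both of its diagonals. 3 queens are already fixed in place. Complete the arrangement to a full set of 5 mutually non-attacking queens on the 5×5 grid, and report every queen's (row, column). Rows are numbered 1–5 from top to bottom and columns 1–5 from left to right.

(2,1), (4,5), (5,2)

Row 1: attacked by (2,1)→{1,2}; (4,5)→{2,5}; (5,2)→{2}. Safe: 3, 4. Place at column 4.
Row 3: attacked by (1,4)→{2,4}; (2,1)→{1,2}; (4,5)→{4,5}; (5,2)→{2,4}. Safe: 3. Place at column 3.
Columns [4, 1, 3, 5, 2], r−c [-3, 1, 0, -1, 3], r+c [5, 3, 6, 9, 7] are all distinct, so no two queens attack.

(1,4) (2,1) (3,3) (4,5) (5,2)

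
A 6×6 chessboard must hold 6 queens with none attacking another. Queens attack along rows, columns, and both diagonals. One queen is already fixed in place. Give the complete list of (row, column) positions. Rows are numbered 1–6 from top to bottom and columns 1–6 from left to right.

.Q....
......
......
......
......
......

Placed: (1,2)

Row 2: attacked by (1,2)→{1,2,3}. Safe: 4, 5, 6. Place at column 4.
Row 3: attacked by (1,2)→{2,4}; (2,4)→{3,4,5}. Safe: 1, 6. Place at column 6.
Row 4: attacked by (1,2)→{2,5}; (2,4)→{2,4,6}; (3,6)→{5,6}. Safe: 1, 3. Place at column 1.
Row 5: attacked by (1,2)→{2,6}; (2,4)→{1,4}; (3,6)→{4,6}; (4,1)→{1,2}. Safe: 3, 5. Place at column 3.
Row 6: attacked by (1,2)→{2}; (2,4)→{4}; (3,6)→{3,6}; (4,1)→{1,3}; (5,3)→{2,3,4}. Safe: 5. Place at column 5.
Columns [2, 4, 6, 1, 3, 5], r−c [-1, -2, -3, 3, 2, 1], r+c [3, 6, 9, 5, 8, 11] are all distinct, so no two queens attack.

(1,2) (2,4) (3,6) (4,1) (5,3) (6,5)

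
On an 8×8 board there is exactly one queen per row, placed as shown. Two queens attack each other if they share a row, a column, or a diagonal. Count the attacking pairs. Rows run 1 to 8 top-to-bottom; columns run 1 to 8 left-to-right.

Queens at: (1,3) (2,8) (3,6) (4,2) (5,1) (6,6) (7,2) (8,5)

Same column: (3,6)–(6,6) (column 6); (4,2)–(7,2) (column 2).
Same diagonal: (3,6)–(7,2) (|3−7| = |6−2| = 4); (4,2)–(5,1) (|4−5| = |2−1| = 1).
Total attacking pairs: 4.

4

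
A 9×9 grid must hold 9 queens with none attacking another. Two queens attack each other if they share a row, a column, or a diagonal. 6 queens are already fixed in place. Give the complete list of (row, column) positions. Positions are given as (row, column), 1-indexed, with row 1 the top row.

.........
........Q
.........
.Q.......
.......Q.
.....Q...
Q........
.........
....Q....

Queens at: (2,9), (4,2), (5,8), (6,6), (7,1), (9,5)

Row 1: attacked by (2,9)→{8,9}; (4,2)→{2,5}; (5,8)→{4,8}; (6,6)→{1,6}; (7,1)→{1,7}; (9,5)→{5}. Safe: 3. Place at column 3.
Row 3: attacked by (1,3)→{1,3,5}; (2,9)→{8,9}; (4,2)→{1,2,3}; (5,8)→{6,8}; (6,6)→{3,6,9}; (7,1)→{1,5}; (9,5)→{5}. Safe: 4, 7. Place at column 4.
Row 8: attacked by (1,3)→{3}; (2,9)→{3,9}; (3,4)→{4,9}; (4,2)→{2,6}; (5,8)→{5,8}; (6,6)→{4,6,8}; (7,1)→{1,2}; (9,5)→{4,5,6}. Safe: 7. Place at column 7.
Columns [3, 9, 4, 2, 8, 6, 1, 7, 5], r−c [-2, -7, -1, 2, -3, 0, 6, 1, 4], r+c [4, 11, 7, 6, 13, 12, 8, 15, 14] are all distinct, so no two queens attack.

(1,3) (2,9) (3,4) (4,2) (5,8) (6,6) (7,1) (8,7) (9,5)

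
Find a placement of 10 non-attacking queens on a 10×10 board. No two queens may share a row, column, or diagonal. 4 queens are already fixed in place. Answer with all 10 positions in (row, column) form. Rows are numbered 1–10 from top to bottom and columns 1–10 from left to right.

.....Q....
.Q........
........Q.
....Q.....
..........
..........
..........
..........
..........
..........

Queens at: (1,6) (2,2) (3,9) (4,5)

Row 5: attacked by (1,6)→{2,6,10}; (2,2)→{2,5}; (3,9)→{7,9}; (4,5)→{4,5,6}. Safe: 1, 3, 8. Place at column 3.
Row 6: attacked by (1,6)→{1,6}; (2,2)→{2,6}; (3,9)→{6,9}; (4,5)→{3,5,7}; (5,3)→{2,3,4}. Safe: 8, 10. Place at column 8.
Row 7: attacked by (1,6)→{6}; (2,2)→{2,7}; (3,9)→{5,9}; (4,5)→{2,5,8}; (5,3)→{1,3,5}; (6,8)→{7,8,9}. Safe: 4, 10. Place at column 10.
Row 8: attacked by (1,6)→{6}; (2,2)→{2,8}; (3,9)→{4,9}; (4,5)→{1,5,9}; (5,3)→{3,6}; (6,8)→{6,8,10}; (7,10)→{9,10}. Safe: 7. Place at column 7.
Row 9: attacked by (1,6)→{6}; (2,2)→{2,9}; (3,9)→{3,9}; (4,5)→{5,10}; (5,3)→{3,7}; (6,8)→{5,8}; (7,10)→{8,10}; (8,7)→{6,7,8}. Safe: 1, 4. Place at column 4.
Row 10: attacked by (1,6)→{6}; (2,2)→{2,10}; (3,9)→{2,9}; (4,5)→{5}; (5,3)→{3,8}; (6,8)→{4,8}; (7,10)→{7,10}; (8,7)→{5,7,9}; (9,4)→{3,4,5}. Safe: 1. Place at column 1.
Columns [6, 2, 9, 5, 3, 8, 10, 7, 4, 1], r−c [-5, 0, -6, -1, 2, -2, -3, 1, 5, 9], r+c [7, 4, 12, 9, 8, 14, 17, 15, 13, 11] are all distinct, so no two queens attack.

(1,6) (2,2) (3,9) (4,5) (5,3) (6,8) (7,10) (8,7) (9,4) (10,1)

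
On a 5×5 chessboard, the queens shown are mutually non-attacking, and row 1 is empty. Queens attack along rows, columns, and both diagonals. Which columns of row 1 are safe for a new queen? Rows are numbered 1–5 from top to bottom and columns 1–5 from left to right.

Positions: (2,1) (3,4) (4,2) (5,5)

(2,1) attacks row 1 at column 1 and diagonals 2.
(3,4) attacks row 1 at column 4 and diagonals 2.
(4,2) attacks row 1 at column 2 and diagonals 5.
(5,5) attacks row 1 at column 5 and diagonals 1.
Attacked columns: {1, 2, 4, 5}. Safe: {3}.

columns 3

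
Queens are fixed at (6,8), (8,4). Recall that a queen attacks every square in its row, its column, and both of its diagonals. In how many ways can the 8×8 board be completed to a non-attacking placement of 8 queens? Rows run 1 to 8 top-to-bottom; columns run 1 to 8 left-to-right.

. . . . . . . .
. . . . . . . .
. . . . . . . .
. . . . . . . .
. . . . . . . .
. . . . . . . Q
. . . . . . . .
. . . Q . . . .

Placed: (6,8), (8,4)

4

Branch on row 1: col 1 → 0; col 2 → 1; col 5 → 1; col 6 → 1; col 7 → 1.
Sum: 0 + 1 + 1 + 1 + 1 = 4.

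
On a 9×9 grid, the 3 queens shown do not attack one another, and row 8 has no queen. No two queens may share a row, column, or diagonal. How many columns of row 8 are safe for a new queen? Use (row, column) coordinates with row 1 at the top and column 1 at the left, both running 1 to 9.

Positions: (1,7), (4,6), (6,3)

(1,7) attacks row 8 at column 7.
(4,6) attacks row 8 at column 6 and diagonals 2.
(6,3) attacks row 8 at column 3 and diagonals 1, 5.
Attacked columns: {1, 2, 3, 5, 6, 7}. Safe: {4, 8, 9}.

3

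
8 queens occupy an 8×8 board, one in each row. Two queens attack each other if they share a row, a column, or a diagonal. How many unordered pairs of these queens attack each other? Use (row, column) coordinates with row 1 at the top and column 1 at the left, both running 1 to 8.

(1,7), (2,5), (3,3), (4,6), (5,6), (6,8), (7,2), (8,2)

4

Same column: (4,6)–(5,6) (column 6); (7,2)–(8,2) (column 2).
Same diagonal: (4,6)–(6,8) (|4−6| = |6−8| = 2); (4,6)–(8,2) (|4−8| = |6−2| = 4).
Total attacking pairs: 4.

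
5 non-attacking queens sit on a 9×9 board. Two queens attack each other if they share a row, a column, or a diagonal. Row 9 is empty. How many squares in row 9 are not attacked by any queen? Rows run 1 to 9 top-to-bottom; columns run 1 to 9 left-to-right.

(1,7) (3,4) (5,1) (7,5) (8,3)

3

(1,7) attacks row 9 at column 7.
(3,4) attacks row 9 at column 4.
(5,1) attacks row 9 at column 1 and diagonals 5.
(7,5) attacks row 9 at column 5 and diagonals 3, 7.
(8,3) attacks row 9 at column 3 and diagonals 2, 4.
Attacked columns: {1, 2, 3, 4, 5, 7}. Safe: {6, 8, 9}.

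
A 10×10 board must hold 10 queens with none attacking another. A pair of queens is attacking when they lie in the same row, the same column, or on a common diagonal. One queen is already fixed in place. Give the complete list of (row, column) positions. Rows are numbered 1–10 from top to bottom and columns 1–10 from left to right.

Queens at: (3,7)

Row 1: attacked by (3,7)→{5,7,9}. Safe: 1, 2, 3, 4, 6, 8, 10. Place at column 1.
Row 2: attacked by (1,1)→{1,2}; (3,7)→{6,7,8}. Safe: 3, 4, 5, 9, 10. Place at column 5.
Row 4: attacked by (1,1)→{1,4}; (2,5)→{3,5,7}; (3,7)→{6,7,8}. Safe: 2, 9, 10. Place at column 2.
Row 5: attacked by (1,1)→{1,5}; (2,5)→{2,5,8}; (3,7)→{5,7,9}; (4,2)→{1,2,3}. Safe: 4, 6, 10. Place at column 10.
Row 6: attacked by (1,1)→{1,6}; (2,5)→{1,5,9}; (3,7)→{4,7,10}; (4,2)→{2,4}; (5,10)→{9,10}. Safe: 3, 8. Place at column 8.
Row 7: attacked by (1,1)→{1,7}; (2,5)→{5,10}; (3,7)→{3,7}; (4,2)→{2,5}; (5,10)→{8,10}; (6,8)→{7,8,9}. Safe: 4, 6. Place at column 4.
Row 8: attacked by (1,1)→{1,8}; (2,5)→{5}; (3,7)→{2,7}; (4,2)→{2,6}; (5,10)→{7,10}; (6,8)→{6,8,10}; (7,4)→{3,4,5}. Safe: 9. Place at column 9.
Row 9: attacked by (1,1)→{1,9}; (2,5)→{5}; (3,7)→{1,7}; (4,2)→{2,7}; (5,10)→{6,10}; (6,8)→{5,8}; (7,4)→{2,4,6}; (8,9)→{8,9,10}. Safe: 3. Place at column 3.
Row 10: attacked by (1,1)→{1,10}; (2,5)→{5}; (3,7)→{7}; (4,2)→{2,8}; (5,10)→{5,10}; (6,8)→{4,8}; (7,4)→{1,4,7}; (8,9)→{7,9}; (9,3)→{2,3,4}. Safe: 6. Place at column 6.
Columns [1, 5, 7, 2, 10, 8, 4, 9, 3, 6], r−c [0, -3, -4, 2, -5, -2, 3, -1, 6, 4], r+c [2, 7, 10, 6, 15, 14, 11, 17, 12, 16] are all distinct, so no two queens attack.

(1,1) (2,5) (3,7) (4,2) (5,10) (6,8) (7,4) (8,9) (9,3) (10,6)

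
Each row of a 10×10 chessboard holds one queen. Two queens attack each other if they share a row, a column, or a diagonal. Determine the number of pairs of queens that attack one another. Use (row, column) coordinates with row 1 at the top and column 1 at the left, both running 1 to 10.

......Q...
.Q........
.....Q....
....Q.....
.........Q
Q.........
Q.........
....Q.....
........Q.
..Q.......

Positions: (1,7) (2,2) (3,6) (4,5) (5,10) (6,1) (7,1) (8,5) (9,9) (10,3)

Same column: (4,5)–(8,5) (column 5); (6,1)–(7,1) (column 1).
Same diagonal: (1,7)–(7,1) (|1−7| = |7−1| = 6); (2,2)–(9,9) (|2−9| = |2−9| = 7); (3,6)–(4,5) (|3−4| = |6−5| = 1); (8,5)–(10,3) (|8−10| = |5−3| = 2).
Total attacking pairs: 6.

6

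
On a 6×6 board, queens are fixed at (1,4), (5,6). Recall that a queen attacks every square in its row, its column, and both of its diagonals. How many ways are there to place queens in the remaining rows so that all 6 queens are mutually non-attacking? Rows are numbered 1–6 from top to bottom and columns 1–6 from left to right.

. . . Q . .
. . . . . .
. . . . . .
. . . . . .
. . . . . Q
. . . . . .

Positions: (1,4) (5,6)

1

Branch on row 2: col 1 → 1; col 2 → 0.
Sum: 1 + 0 = 1.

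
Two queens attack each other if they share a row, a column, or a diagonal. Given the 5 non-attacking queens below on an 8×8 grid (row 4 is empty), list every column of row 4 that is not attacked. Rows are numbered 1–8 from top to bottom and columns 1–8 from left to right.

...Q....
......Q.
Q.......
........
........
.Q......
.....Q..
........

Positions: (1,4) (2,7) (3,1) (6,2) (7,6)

columns 8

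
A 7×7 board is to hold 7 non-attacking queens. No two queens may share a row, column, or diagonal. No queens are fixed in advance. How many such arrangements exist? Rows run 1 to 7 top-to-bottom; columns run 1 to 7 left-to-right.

Branch on row 1: col 1 → 4; col 2 → 7; col 3 → 6; col 4 → 6; col 5 → 6; col 6 → 7; col 7 → 4.
Sum: 4 + 7 + 6 + 6 + 6 + 7 + 4 = 40.
(This is the classic 7-queens count.)

40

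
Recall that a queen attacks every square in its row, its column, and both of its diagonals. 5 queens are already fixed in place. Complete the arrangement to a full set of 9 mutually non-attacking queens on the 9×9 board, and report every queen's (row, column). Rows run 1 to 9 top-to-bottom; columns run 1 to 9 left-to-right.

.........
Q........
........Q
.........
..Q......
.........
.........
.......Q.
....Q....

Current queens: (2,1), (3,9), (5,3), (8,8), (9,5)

Row 1: attacked by (2,1)→{1,2}; (3,9)→{7,9}; (5,3)→{3,7}; (8,8)→{1,8}; (9,5)→{5}. Safe: 4, 6. Place at column 4.
Row 4: attacked by (1,4)→{1,4,7}; (2,1)→{1,3}; (3,9)→{8,9}; (5,3)→{2,3,4}; (8,8)→{4,8}; (9,5)→{5}. Safe: 6. Place at column 6.
Row 6: attacked by (1,4)→{4,9}; (2,1)→{1,5}; (3,9)→{6,9}; (4,6)→{4,6,8}; (5,3)→{2,3,4}; (8,8)→{6,8}; (9,5)→{2,5,8}. Safe: 7. Place at column 7.
Row 7: attacked by (1,4)→{4}; (2,1)→{1,6}; (3,9)→{5,9}; (4,6)→{3,6,9}; (5,3)→{1,3,5}; (6,7)→{6,7,8}; (8,8)→{7,8,9}; (9,5)→{3,5,7}. Safe: 2. Place at column 2.
Columns [4, 1, 9, 6, 3, 7, 2, 8, 5], r−c [-3, 1, -6, -2, 2, -1, 5, 0, 4], r+c [5, 3, 12, 10, 8, 13, 9, 16, 14] are all distinct, so no two queens attack.

(1,4) (2,1) (3,9) (4,6) (5,3) (6,7) (7,2) (8,8) (9,5)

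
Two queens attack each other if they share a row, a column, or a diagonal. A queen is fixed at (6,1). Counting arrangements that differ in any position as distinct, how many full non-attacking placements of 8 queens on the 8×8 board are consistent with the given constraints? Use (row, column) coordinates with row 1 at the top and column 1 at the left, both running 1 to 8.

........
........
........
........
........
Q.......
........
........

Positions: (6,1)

16

Branch on row 1: col 2 → 1; col 3 → 4; col 4 → 4; col 5 → 4; col 7 → 3; col 8 → 0.
Sum: 1 + 4 + 4 + 4 + 3 + 0 = 16.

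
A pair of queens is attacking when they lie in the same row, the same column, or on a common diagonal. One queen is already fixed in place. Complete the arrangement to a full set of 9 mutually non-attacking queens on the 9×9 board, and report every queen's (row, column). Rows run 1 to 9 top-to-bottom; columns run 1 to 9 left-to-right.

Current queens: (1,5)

Row 2: attacked by (1,5)→{4,5,6}. Safe: 1, 2, 3, 7, 8, 9. Place at column 3.
Row 3: attacked by (1,5)→{3,5,7}; (2,3)→{2,3,4}. Safe: 1, 6, 8, 9. Place at column 1.
Row 4: attacked by (1,5)→{2,5,8}; (2,3)→{1,3,5}; (3,1)→{1,2}. Safe: 4, 6, 7, 9. Place at column 7.
Row 5: attacked by (1,5)→{1,5,9}; (2,3)→{3,6}; (3,1)→{1,3}; (4,7)→{6,7,8}. Safe: 2, 4. Place at column 2.
Row 6: attacked by (1,5)→{5}; (2,3)→{3,7}; (3,1)→{1,4}; (4,7)→{5,7,9}; (5,2)→{1,2,3}. Safe: 6, 8. Place at column 8.
Row 7: attacked by (1,5)→{5}; (2,3)→{3,8}; (3,1)→{1,5}; (4,7)→{4,7}; (5,2)→{2,4}; (6,8)→{7,8,9}. Safe: 6. Place at column 6.
Row 8: attacked by (1,5)→{5}; (2,3)→{3,9}; (3,1)→{1,6}; (4,7)→{3,7}; (5,2)→{2,5}; (6,8)→{6,8}; (7,6)→{5,6,7}. Safe: 4. Place at column 4.
Row 9: attacked by (1,5)→{5}; (2,3)→{3}; (3,1)→{1,7}; (4,7)→{2,7}; (5,2)→{2,6}; (6,8)→{5,8}; (7,6)→{4,6,8}; (8,4)→{3,4,5}. Safe: 9. Place at column 9.
Columns [5, 3, 1, 7, 2, 8, 6, 4, 9], r−c [-4, -1, 2, -3, 3, -2, 1, 4, 0], r+c [6, 5, 4, 11, 7, 14, 13, 12, 18] are all distinct, so no two queens attack.

(1,5) (2,3) (3,1) (4,7) (5,2) (6,8) (7,6) (8,4) (9,9)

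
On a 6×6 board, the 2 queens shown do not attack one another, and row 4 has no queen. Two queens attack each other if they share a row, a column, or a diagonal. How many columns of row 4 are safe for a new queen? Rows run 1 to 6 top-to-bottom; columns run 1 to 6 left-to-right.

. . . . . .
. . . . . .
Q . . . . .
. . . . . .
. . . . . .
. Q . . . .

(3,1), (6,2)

(3,1) attacks row 4 at column 1 and diagonals 2.
(6,2) attacks row 4 at column 2 and diagonals 4.
Attacked columns: {1, 2, 4}. Safe: {3, 5, 6}.

3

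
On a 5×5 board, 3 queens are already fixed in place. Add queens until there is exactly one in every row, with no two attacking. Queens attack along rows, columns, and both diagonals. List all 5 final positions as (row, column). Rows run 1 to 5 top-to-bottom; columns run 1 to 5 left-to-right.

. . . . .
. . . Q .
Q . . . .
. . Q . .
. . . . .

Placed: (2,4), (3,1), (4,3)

(1,2) (2,4) (3,1) (4,3) (5,5)

Row 1: attacked by (2,4)→{3,4,5}; (3,1)→{1,3}; (4,3)→{3}. Safe: 2. Place at column 2.
Row 5: attacked by (1,2)→{2}; (2,4)→{1,4}; (3,1)→{1,3}; (4,3)→{2,3,4}. Safe: 5. Place at column 5.
Columns [2, 4, 1, 3, 5], r−c [-1, -2, 2, 1, 0], r+c [3, 6, 4, 7, 10] are all distinct, so no two queens attack.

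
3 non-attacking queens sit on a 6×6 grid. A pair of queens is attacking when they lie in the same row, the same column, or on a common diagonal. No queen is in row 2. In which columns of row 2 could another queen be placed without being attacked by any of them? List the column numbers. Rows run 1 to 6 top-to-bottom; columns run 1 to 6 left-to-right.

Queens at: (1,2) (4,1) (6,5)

columns 4, 6

(1,2) attacks row 2 at column 2 and diagonals 1, 3.
(4,1) attacks row 2 at column 1 and diagonals 3.
(6,5) attacks row 2 at column 5 and diagonals 1.
Attacked columns: {1, 2, 3, 5}. Safe: {4, 6}.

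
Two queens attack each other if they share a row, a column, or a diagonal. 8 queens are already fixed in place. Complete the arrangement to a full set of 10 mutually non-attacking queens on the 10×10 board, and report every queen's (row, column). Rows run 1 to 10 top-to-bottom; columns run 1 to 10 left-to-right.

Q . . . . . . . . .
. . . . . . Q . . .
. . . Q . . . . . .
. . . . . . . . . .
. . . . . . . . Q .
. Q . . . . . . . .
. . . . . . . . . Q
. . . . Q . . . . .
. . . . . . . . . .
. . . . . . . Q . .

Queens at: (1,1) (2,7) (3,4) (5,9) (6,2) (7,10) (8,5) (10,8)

(1,1) (2,7) (3,4) (4,6) (5,9) (6,2) (7,10) (8,5) (9,3) (10,8)

Row 4: attacked by (1,1)→{1,4}; (2,7)→{5,7,9}; (3,4)→{3,4,5}; (5,9)→{8,9,10}; (6,2)→{2,4}; (7,10)→{7,10}; (8,5)→{1,5,9}; (10,8)→{2,8}. Safe: 6. Place at column 6.
Row 9: attacked by (1,1)→{1,9}; (2,7)→{7}; (3,4)→{4,10}; (4,6)→{1,6}; (5,9)→{5,9}; (6,2)→{2,5}; (7,10)→{8,10}; (8,5)→{4,5,6}; (10,8)→{7,8,9}. Safe: 3. Place at column 3.
Columns [1, 7, 4, 6, 9, 2, 10, 5, 3, 8], r−c [0, -5, -1, -2, -4, 4, -3, 3, 6, 2], r+c [2, 9, 7, 10, 14, 8, 17, 13, 12, 18] are all distinct, so no two queens attack.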